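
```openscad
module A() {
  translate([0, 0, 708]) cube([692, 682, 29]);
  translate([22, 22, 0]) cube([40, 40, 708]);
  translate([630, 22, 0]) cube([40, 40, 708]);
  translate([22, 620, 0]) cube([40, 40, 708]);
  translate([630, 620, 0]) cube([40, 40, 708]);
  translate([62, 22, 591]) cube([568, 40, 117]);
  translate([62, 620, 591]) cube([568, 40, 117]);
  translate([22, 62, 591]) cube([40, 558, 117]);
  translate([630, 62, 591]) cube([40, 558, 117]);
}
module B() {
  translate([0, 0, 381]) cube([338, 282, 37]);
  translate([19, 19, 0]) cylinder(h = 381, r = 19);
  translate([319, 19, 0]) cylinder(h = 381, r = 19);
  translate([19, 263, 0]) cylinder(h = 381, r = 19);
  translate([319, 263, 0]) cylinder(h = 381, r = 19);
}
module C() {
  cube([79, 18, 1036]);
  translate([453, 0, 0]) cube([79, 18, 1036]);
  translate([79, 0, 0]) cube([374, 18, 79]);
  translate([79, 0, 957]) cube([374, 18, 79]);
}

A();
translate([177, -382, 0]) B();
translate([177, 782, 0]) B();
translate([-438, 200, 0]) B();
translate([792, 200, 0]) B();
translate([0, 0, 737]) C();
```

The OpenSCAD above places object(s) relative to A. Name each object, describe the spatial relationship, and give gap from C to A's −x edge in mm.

A is a table. B is a stool. C is a picture frame. Four stools sit around the table at the −y, +y, −x, +x sides. The picture frame is on top of the table. The gap from the picture frame to the table's −x edge is 0 mm.

The picture frame's min-x is at 0; the table's min-x is 0; gap = 0 mm.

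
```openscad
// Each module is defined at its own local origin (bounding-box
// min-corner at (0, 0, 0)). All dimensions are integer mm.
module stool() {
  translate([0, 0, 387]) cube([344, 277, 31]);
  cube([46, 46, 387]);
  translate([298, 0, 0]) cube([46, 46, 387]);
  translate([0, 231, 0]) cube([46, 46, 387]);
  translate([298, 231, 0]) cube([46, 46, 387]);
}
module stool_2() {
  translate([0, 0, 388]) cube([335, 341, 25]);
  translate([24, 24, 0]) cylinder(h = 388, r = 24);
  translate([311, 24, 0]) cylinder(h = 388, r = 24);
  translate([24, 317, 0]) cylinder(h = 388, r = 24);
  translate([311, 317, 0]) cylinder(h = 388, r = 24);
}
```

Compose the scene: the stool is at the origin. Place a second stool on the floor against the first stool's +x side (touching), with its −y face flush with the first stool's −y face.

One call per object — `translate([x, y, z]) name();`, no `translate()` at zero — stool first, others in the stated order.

stool();
translate([344, 0, 0]) stool_2();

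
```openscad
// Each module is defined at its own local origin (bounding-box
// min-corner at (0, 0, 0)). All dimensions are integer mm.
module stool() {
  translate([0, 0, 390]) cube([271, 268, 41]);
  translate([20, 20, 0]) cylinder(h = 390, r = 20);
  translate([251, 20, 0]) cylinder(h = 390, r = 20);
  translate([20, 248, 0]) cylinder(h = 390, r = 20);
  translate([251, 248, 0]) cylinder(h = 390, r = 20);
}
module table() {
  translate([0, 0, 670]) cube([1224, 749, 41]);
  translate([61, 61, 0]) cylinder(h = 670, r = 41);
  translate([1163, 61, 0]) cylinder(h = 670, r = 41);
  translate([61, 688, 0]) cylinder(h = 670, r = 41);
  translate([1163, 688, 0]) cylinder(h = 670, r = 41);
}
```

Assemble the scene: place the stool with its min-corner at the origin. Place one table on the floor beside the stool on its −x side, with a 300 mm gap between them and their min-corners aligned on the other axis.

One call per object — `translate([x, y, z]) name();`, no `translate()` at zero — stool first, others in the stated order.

stool();
translate([-1524, 0, 0]) table();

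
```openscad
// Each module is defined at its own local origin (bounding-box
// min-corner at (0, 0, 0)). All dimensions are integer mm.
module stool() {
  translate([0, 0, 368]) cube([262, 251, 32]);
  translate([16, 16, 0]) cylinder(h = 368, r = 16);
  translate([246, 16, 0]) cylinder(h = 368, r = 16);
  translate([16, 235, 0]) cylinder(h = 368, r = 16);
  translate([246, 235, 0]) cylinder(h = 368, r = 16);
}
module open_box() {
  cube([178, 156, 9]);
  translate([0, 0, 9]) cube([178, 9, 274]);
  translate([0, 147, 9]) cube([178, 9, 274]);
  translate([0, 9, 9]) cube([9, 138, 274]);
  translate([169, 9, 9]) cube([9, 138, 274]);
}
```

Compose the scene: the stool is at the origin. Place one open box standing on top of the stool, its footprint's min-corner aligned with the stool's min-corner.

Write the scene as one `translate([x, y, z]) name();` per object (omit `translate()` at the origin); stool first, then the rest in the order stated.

stool();
translate([0, 0, 400]) open_box();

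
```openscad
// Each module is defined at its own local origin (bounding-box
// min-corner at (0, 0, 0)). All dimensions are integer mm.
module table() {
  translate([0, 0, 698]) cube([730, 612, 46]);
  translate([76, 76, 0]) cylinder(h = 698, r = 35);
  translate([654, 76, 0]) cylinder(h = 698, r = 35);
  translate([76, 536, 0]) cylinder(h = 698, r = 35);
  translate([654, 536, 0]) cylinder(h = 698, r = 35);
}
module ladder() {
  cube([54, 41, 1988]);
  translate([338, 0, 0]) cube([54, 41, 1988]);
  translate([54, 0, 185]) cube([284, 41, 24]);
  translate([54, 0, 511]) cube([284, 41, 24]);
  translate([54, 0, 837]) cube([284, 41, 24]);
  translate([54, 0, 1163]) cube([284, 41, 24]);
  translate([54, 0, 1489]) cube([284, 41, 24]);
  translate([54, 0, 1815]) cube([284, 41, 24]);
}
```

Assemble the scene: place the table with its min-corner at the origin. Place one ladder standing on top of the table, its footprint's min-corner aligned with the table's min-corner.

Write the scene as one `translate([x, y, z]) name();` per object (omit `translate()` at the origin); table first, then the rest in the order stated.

table();
translate([0, 0, 744]) ladder();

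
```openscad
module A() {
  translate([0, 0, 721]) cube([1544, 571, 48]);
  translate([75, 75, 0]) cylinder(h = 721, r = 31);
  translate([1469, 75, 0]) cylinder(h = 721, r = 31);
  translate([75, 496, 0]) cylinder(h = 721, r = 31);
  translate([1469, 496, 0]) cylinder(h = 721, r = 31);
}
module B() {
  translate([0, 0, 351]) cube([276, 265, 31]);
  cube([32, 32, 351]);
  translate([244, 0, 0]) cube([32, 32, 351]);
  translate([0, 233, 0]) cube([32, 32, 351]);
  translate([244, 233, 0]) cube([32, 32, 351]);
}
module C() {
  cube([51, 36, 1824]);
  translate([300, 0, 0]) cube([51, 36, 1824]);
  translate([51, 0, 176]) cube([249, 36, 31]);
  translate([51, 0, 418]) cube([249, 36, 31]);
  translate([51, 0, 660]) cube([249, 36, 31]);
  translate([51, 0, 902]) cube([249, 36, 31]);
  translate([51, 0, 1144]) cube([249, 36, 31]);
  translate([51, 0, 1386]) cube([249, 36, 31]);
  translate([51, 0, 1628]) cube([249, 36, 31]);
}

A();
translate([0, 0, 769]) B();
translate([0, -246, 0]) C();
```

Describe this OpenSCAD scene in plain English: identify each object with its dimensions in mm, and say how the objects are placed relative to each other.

A is a table with a 1544×571 mm rectangular top, 48 mm thick, top surface at z = 769 mm, supported by four round legs of 62 mm diameter, each leg's bounding box inset 44 mm from the nearest pair of top edges, running from the floor.

B is a four-legged stool. The seat is a 276×265×31 mm slab whose top surface is at z = 382 mm; four square legs, each 32×32 mm in cross-section, run from the floor (z = 0) to the underside of the seat, each flush with a corner of the seat.

C is a straight ladder. Two 51×36 mm vertical rails, 1824 mm tall, stand 351 mm apart (outside-to-outside) with their front faces coplanar on the −y side. 7 rungs, each 36 mm deep and 31 mm tall, span between the inner faces of the rails, front faces flush with the rails. The lowest rung's underside is at z = 176 mm and rungs are spaced 242 mm apart (underside to underside).

The stool is on top of the table. The ladder is on the floor beside the table on its −y side.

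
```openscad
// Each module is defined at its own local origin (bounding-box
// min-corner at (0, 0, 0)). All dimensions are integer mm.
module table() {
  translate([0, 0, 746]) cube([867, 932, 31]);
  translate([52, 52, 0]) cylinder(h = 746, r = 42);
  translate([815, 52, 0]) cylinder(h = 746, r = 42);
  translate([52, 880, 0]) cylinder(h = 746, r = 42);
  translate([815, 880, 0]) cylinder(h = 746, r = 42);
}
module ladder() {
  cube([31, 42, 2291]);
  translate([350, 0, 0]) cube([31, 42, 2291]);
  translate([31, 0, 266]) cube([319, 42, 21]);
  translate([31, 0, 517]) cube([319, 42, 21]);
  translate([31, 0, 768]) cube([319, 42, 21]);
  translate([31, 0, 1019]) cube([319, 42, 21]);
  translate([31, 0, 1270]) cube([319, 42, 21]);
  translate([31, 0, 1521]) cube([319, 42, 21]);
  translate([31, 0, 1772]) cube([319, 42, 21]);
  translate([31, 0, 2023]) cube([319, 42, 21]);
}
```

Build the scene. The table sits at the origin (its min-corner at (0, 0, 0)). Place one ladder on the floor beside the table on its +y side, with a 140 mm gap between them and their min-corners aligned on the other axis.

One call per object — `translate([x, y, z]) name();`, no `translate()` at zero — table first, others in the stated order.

table();
translate([0, 1072, 0]) ladder();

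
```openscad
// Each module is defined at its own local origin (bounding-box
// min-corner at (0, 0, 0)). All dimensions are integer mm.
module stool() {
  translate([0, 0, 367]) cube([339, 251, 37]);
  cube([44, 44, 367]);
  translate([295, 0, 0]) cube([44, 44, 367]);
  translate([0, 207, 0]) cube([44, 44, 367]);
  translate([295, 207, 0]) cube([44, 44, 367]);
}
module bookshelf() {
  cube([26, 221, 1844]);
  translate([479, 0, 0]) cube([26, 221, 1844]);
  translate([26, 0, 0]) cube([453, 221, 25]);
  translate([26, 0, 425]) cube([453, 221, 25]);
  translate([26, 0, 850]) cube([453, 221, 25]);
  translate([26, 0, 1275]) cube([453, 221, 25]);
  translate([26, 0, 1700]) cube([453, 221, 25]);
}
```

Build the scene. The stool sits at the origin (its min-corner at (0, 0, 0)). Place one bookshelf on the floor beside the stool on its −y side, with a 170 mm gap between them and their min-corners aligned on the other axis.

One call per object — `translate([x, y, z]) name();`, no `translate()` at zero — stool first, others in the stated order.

stool();
translate([0, -391, 0]) bookshelf();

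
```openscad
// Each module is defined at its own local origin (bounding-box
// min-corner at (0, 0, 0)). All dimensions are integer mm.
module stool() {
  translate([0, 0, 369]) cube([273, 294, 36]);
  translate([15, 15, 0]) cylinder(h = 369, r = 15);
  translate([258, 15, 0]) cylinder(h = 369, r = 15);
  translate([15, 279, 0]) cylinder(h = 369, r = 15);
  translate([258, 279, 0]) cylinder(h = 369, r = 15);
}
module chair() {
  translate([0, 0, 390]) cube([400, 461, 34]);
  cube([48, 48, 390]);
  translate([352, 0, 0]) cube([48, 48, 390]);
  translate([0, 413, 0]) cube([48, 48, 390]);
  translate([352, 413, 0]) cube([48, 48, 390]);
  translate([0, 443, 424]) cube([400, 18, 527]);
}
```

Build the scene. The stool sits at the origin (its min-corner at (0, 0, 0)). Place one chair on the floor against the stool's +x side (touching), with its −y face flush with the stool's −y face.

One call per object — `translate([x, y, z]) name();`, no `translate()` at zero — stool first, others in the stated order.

stool();
translate([273, 0, 0]) chair();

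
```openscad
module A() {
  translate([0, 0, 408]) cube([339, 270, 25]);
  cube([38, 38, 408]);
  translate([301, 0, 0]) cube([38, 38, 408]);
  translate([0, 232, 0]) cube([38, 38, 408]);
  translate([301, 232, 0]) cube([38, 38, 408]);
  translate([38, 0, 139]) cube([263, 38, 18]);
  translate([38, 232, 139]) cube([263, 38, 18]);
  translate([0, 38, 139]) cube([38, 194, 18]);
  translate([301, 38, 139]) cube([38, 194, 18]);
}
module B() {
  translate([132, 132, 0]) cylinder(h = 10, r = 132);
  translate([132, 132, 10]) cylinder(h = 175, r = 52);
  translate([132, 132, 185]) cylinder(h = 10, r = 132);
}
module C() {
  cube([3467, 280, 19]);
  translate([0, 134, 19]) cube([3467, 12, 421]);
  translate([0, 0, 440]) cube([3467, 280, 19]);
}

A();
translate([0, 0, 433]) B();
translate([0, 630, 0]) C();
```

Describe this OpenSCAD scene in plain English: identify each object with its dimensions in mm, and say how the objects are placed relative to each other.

A is a simple wooden stool: a rectangular seat 339 mm (x) by 270 mm (y), 25 mm thick, top face at z = 433 mm, on four square legs, each 38×38 mm in cross-section. The legs rest on z = 0, each flush with a corner of the seat. Four stretchers, 38 mm wide and 18 mm tall, connect adjacent legs with their undersides at z = 139 mm, each running between the inner faces of the legs it joins and aligned with the legs' outer faces on the other axis.

B is a spool: two coaxial disc flanges of radius 132 mm and thickness 10 mm, joined by a core cylinder of radius 52 mm and height 175 mm. The lower flange rests on z = 0 and the three cylinders share a vertical axis.

C is an I-beam lying along x, 3467 mm long. Overall section height 459 mm. Two flanges 280 mm wide (y) and 19 mm thick, one on the floor and one at the top; a web 12 mm thick runs between them, centred on the flange width.

The spool is on top of the stool. The I-beam is on the floor beside the stool on its +y side.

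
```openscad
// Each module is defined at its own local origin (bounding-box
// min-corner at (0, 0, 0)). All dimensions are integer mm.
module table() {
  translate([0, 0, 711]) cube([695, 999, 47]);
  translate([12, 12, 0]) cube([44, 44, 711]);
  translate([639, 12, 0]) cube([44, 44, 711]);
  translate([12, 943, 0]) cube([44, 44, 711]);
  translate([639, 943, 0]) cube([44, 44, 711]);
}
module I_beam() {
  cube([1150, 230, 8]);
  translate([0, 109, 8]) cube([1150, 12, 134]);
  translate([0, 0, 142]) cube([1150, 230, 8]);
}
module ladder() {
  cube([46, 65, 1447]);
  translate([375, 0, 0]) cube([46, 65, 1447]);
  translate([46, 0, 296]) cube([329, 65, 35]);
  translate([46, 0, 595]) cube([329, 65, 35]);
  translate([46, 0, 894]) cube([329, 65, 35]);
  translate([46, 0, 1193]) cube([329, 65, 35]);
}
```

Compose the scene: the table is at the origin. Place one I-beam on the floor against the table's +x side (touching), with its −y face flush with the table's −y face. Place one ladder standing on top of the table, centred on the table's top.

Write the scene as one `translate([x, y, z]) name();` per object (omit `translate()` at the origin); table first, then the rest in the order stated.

table();
translate([695, 0, 0]) I_beam();
translate([137, 467, 758]) ladder();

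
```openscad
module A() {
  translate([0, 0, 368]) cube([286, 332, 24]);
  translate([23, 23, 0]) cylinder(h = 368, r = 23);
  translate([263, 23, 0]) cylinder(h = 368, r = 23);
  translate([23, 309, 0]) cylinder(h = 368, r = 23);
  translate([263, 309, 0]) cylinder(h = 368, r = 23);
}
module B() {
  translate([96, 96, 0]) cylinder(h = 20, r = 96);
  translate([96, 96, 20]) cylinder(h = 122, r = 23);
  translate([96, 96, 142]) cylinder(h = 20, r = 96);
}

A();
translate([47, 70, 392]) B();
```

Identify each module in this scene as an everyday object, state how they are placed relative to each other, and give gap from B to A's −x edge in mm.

A is a stool. B is a spool. The spool is on top of the stool, centred. The gap from the spool to the stool's −x edge is 47 mm.

The spool's min-x is at 47; the stool's min-x is 0; gap = 47 mm.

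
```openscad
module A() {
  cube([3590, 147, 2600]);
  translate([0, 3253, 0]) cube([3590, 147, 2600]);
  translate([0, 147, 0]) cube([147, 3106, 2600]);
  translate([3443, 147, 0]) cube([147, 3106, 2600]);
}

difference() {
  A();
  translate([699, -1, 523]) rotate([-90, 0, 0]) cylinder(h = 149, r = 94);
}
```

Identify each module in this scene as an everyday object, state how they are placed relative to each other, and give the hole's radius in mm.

The subtracted cylinder has r = 94 mm.

A is a house frame. The house frame has a circular hole through its front wall. The hole's radius is 94 mm.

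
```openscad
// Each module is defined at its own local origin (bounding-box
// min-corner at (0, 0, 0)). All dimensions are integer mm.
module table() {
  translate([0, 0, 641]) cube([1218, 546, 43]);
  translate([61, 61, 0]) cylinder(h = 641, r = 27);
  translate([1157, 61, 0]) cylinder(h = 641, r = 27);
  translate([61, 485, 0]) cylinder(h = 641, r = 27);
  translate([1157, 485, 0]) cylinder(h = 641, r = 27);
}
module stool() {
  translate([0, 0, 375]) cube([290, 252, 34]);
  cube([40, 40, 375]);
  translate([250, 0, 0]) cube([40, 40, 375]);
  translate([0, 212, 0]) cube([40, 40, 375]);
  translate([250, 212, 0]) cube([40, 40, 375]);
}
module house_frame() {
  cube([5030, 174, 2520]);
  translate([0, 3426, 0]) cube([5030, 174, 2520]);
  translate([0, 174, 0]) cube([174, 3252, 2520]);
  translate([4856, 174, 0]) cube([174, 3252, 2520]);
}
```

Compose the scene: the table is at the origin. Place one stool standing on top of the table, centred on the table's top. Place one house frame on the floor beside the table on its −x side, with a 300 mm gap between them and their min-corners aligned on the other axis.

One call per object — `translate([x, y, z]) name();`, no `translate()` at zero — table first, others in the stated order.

table();
translate([464, 147, 684]) stool();
translate([-5330, 0, 0]) house_frame();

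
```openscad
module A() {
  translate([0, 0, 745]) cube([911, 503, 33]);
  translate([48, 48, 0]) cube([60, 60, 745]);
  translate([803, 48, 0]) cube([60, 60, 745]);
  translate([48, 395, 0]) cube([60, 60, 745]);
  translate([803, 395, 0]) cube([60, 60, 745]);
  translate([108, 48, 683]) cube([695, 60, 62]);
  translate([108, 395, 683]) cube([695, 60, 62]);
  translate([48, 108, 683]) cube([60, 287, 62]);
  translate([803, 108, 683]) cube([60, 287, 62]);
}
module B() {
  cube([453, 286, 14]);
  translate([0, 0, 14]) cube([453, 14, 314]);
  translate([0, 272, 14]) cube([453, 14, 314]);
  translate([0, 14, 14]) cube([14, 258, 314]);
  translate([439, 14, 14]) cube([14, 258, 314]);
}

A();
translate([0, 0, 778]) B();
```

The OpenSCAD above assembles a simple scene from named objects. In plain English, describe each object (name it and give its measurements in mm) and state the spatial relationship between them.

A is a table: top 911 mm (x) × 503 mm (y), 33 mm thick, upper face at z = 778 mm, on four 60×60 mm square legs, each inset 48 mm from the nearest pair of top edges, running from z = 0 to the bottom of the top. Four apron rails, 60 mm thick and 62 mm tall, run between adjacent legs with their top edges flush with the underside of the top and their outer faces flush with the legs' outer faces.

B is an open storage box with external size 453×286×328 mm and wall thickness 14 mm (the base is also 14 mm thick). The base covers the whole footprint; the four walls stand on the base, with the y-facing walls full-width and the x-facing walls fitting between their inner faces.

The open box is on top of the table.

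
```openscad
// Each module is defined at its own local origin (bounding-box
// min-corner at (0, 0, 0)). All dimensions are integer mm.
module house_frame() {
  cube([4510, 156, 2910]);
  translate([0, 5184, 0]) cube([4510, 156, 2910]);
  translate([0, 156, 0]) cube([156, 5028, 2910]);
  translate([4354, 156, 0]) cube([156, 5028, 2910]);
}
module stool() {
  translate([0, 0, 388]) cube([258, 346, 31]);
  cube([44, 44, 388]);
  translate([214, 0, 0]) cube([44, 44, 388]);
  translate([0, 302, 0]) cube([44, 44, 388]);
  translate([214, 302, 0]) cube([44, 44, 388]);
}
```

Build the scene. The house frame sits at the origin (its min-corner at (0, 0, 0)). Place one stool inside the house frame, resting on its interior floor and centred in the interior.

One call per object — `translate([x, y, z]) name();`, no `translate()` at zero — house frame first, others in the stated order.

house_frame();
translate([2126, 2497, 0]) stool();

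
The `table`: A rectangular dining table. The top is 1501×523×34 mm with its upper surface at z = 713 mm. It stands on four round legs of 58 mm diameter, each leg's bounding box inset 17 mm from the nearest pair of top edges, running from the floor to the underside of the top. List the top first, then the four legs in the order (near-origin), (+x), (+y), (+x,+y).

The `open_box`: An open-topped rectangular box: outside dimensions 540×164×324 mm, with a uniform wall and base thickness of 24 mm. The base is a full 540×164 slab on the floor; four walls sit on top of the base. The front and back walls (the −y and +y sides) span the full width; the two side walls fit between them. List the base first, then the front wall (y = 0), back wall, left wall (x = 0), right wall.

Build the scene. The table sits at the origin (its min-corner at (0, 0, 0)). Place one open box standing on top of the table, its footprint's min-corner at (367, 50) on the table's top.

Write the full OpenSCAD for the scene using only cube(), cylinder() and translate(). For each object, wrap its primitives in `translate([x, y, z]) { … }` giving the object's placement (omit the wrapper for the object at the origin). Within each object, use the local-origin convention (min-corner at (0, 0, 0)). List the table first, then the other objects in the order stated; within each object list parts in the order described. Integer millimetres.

translate([0, 0, 679]) cube([1501, 523, 34]);
translate([46, 46, 0]) cylinder(h = 679, r = 29);
translate([1455, 46, 0]) cylinder(h = 679, r = 29);
translate([46, 477, 0]) cylinder(h = 679, r = 29);
translate([1455, 477, 0]) cylinder(h = 679, r = 29);
translate([367, 50, 713]) {
  cube([540, 164, 24]);
  translate([0, 0, 24]) cube([540, 24, 300]);
  translate([0, 140, 24]) cube([540, 24, 300]);
  translate([0, 24, 24]) cube([24, 116, 300]);
  translate([516, 24, 24]) cube([24, 116, 300]);
}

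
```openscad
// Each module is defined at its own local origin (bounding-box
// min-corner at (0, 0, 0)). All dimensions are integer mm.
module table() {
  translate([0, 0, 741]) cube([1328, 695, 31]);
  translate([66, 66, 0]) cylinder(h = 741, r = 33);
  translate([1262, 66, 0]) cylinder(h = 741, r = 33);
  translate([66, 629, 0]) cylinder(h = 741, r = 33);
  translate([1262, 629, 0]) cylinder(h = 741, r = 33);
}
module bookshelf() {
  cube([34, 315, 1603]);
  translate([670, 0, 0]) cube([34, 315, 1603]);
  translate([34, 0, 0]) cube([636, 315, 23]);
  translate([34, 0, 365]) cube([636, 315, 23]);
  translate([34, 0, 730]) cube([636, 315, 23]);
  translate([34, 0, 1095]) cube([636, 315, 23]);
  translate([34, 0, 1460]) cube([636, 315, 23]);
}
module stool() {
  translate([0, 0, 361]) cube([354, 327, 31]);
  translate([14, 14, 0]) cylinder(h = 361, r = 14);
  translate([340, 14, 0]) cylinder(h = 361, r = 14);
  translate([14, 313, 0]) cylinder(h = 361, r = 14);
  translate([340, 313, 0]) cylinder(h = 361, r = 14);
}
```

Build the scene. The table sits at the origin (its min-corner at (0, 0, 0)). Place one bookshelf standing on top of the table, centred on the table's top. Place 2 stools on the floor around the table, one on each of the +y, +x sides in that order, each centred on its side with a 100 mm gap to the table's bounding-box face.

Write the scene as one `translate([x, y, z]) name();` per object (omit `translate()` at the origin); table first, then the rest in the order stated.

table();
translate([312, 190, 772]) bookshelf();
translate([487, 795, 0]) stool();
translate([1428, 184, 0]) stool();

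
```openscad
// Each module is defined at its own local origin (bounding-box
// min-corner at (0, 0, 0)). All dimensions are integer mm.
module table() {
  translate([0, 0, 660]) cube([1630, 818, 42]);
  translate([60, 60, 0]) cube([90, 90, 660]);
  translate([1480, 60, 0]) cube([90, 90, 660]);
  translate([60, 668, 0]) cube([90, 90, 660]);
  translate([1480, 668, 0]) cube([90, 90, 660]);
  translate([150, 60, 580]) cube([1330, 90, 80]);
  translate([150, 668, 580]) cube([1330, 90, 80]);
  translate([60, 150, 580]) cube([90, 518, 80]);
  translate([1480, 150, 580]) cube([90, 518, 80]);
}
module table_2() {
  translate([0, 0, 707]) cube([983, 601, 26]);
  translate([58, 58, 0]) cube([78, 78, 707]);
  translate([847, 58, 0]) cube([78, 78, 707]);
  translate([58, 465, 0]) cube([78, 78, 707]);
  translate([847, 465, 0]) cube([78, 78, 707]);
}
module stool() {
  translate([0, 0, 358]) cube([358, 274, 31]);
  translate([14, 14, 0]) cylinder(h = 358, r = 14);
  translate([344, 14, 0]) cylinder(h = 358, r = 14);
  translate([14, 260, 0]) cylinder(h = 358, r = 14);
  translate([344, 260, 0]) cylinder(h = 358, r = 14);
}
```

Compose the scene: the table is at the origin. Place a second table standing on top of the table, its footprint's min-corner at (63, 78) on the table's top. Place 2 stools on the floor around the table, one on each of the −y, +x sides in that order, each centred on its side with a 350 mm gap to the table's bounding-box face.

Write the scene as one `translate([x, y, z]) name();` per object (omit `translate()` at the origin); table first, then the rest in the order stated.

table();
translate([63, 78, 702]) table_2();
translate([636, -624, 0]) stool();
translate([1980, 272, 0]) stool();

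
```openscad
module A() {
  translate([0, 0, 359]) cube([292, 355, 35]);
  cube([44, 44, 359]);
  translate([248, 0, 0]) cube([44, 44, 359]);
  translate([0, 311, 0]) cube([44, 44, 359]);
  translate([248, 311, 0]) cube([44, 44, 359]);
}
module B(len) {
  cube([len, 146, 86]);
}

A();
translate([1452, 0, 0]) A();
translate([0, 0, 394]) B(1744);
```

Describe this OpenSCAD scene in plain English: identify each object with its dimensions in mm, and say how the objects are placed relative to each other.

A is a four-legged stool. The seat is 292×355 mm, 35 mm thick, top at z = 394 mm. It stands on four square legs, each 44×44 mm in cross-section, from z = 0 to the seat underside, each flush with a corner of the seat.

B is a rectangular beam 1744 mm long (x), 146 mm deep (y), 86 mm thick (z).

The beam spans the tops of two stools placed 1160 mm apart, resting at z = 394 mm.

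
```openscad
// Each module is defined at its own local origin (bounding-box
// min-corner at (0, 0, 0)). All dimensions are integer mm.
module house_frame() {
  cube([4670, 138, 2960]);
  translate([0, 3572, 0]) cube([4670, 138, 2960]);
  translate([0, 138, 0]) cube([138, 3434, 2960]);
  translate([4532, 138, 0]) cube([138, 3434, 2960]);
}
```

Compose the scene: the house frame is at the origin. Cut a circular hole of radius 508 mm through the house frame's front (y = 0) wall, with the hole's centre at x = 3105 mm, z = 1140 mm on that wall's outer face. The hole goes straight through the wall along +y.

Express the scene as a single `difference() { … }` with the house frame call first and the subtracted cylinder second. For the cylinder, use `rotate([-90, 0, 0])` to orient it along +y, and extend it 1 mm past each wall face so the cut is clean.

difference() {
  house_frame();
  translate([3105, -1, 1140]) rotate([-90, 0, 0]) cylinder(h = 140, r = 508);
}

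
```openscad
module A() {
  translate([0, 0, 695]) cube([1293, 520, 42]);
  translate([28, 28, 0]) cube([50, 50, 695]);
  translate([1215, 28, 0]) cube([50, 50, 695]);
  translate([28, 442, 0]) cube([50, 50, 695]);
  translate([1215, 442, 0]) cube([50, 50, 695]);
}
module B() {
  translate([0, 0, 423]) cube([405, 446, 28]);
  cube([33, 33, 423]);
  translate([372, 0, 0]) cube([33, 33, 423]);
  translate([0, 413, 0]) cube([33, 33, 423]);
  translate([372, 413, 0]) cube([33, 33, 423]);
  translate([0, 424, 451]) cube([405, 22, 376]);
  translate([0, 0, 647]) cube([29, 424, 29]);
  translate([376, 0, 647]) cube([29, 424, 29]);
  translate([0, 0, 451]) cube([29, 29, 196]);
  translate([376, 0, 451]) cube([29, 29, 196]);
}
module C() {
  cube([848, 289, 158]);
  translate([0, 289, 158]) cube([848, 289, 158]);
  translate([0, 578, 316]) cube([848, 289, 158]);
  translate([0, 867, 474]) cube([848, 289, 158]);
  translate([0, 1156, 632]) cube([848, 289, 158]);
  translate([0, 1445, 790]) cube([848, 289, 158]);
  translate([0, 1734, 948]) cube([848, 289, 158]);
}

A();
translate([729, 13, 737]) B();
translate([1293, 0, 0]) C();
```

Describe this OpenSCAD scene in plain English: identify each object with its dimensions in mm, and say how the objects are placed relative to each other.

A is a table with a 1293×520 mm rectangular top, 42 mm thick, top surface at z = 737 mm, supported by four 50×50 mm square legs, each inset 28 mm from the nearest pair of top edges, running from the floor.

B is a chair: 405×446 mm seat, 28 mm thick, top at z = 451 mm, on four 33 mm square corner legs flush with the seat edges. A 22 mm thick backrest slab spans the full seat width, extending 376 mm above the seat top, its back face flush with the seat's +y edge. Two armrests of 29×29 mm section run along each side from the seat's front edge to the front of the backrest, top faces 225 mm above the seat top and outer faces flush with the seat's x-edges; a 29×29 mm post under the front of each armrest stands on the seat at the front corner.

C is a run of 7 identical solid stair steps. Each tread is 848×289 mm and each step block is 158 mm high. Step 1 rests on the floor; step k is offset from step 1 by (k−1)×289 mm in y and (k−1)×158 mm in z.

The chair is on top of the table. The staircase is against the table's +x side, with their −y faces flush.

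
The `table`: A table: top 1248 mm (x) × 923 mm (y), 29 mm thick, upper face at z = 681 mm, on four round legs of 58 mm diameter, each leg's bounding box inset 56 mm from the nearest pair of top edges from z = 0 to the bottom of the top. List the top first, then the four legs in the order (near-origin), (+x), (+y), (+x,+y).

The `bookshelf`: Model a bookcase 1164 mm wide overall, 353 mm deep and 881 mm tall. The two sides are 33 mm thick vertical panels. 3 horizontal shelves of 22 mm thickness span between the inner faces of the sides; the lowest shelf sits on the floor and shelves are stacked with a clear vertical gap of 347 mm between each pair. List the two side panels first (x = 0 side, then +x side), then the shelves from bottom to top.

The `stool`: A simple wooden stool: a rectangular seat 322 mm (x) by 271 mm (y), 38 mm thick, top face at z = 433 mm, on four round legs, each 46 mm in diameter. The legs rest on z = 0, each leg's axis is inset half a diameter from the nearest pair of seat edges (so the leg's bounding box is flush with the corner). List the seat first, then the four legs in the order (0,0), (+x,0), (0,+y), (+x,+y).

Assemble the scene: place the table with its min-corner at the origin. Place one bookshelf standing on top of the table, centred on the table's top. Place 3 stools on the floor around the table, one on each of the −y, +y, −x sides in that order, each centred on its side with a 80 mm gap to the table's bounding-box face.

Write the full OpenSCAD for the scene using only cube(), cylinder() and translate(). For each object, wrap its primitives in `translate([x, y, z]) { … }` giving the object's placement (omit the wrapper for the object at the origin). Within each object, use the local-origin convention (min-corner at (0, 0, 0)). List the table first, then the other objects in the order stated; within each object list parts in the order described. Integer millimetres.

translate([0, 0, 652]) cube([1248, 923, 29]);
translate([85, 85, 0]) cylinder(h = 652, r = 29);
translate([1163, 85, 0]) cylinder(h = 652, r = 29);
translate([85, 838, 0]) cylinder(h = 652, r = 29);
translate([1163, 838, 0]) cylinder(h = 652, r = 29);
translate([42, 285, 681]) {
  cube([33, 353, 881]);
  translate([1131, 0, 0]) cube([33, 353, 881]);
  translate([33, 0, 0]) cube([1098, 353, 22]);
  translate([33, 0, 369]) cube([1098, 353, 22]);
  translate([33, 0, 738]) cube([1098, 353, 22]);
}
translate([463, -351, 0]) {
  translate([0, 0, 395]) cube([322, 271, 38]);
  translate([23, 23, 0]) cylinder(h = 395, r = 23);
  translate([299, 23, 0]) cylinder(h = 395, r = 23);
  translate([23, 248, 0]) cylinder(h = 395, r = 23);
  translate([299, 248, 0]) cylinder(h = 395, r = 23);
}
translate([463, 1003, 0]) {
  translate([0, 0, 395]) cube([322, 271, 38]);
  translate([23, 23, 0]) cylinder(h = 395, r = 23);
  translate([299, 23, 0]) cylinder(h = 395, r = 23);
  translate([23, 248, 0]) cylinder(h = 395, r = 23);
  translate([299, 248, 0]) cylinder(h = 395, r = 23);
}
translate([-402, 326, 0]) {
  translate([0, 0, 395]) cube([322, 271, 38]);
  translate([23, 23, 0]) cylinder(h = 395, r = 23);
  translate([299, 23, 0]) cylinder(h = 395, r = 23);
  translate([23, 248, 0]) cylinder(h = 395, r = 23);
  translate([299, 248, 0]) cylinder(h = 395, r = 23);
}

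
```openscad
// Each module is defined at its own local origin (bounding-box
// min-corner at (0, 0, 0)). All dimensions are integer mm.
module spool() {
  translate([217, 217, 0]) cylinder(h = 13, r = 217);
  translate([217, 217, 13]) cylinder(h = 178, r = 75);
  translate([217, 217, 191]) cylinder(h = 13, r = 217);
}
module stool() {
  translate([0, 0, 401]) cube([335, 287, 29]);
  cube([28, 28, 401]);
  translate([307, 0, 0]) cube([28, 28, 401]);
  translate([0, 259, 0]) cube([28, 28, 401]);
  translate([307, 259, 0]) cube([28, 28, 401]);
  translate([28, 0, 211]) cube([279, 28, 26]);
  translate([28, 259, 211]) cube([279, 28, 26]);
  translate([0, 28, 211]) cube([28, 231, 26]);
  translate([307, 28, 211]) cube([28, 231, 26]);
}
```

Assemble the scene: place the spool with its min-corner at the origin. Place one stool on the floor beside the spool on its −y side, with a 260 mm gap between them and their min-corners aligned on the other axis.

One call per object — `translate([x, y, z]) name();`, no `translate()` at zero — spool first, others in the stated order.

spool();
translate([0, -547, 0]) stool();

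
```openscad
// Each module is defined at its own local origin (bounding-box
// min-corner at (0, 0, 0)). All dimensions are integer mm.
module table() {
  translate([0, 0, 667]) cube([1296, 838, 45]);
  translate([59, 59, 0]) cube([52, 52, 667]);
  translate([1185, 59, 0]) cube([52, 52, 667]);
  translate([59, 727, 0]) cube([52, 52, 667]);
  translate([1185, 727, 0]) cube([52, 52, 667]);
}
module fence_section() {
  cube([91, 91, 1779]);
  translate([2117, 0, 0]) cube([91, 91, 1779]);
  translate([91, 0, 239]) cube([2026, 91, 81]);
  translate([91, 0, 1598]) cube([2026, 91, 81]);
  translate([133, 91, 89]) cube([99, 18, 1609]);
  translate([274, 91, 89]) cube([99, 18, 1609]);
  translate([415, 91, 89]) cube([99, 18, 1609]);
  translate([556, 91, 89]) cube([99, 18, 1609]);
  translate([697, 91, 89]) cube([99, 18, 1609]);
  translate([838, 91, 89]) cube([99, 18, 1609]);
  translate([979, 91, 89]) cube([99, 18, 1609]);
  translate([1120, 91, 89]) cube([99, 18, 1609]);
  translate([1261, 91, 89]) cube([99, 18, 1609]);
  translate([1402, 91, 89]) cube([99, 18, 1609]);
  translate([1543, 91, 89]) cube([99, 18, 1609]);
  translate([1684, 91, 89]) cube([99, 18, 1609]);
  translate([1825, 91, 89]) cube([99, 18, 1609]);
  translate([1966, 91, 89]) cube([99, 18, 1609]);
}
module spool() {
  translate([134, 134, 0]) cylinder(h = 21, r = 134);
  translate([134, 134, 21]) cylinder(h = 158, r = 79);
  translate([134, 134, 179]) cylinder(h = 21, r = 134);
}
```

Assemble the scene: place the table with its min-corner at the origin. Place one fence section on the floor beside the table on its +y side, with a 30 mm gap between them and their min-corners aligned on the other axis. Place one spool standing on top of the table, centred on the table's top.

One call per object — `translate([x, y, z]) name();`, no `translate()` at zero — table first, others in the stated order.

table();
translate([0, 868, 0]) fence_section();
translate([514, 285, 712]) spool();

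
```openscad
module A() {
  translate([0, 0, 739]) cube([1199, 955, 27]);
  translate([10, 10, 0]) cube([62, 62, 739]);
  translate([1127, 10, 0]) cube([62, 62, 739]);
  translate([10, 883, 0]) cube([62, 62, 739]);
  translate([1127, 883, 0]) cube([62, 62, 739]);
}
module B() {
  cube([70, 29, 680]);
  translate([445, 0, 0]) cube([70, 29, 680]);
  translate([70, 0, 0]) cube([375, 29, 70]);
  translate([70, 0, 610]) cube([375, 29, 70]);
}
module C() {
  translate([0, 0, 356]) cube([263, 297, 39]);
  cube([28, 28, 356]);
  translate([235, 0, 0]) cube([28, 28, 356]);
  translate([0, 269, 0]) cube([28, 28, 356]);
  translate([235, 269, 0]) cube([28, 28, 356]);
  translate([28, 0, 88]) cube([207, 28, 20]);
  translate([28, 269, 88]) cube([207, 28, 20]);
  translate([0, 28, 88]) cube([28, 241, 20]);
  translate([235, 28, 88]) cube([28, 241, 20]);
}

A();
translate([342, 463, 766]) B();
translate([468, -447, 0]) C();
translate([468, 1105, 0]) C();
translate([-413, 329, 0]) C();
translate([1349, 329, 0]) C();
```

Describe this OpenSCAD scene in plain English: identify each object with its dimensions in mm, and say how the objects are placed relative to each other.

A is a table: top 1199 mm (x) × 955 mm (y), 27 mm thick, upper face at z = 766 mm, on four 62×62 mm square legs, each inset 10 mm from the nearest pair of top edges, running from z = 0 to the bottom of the top.

B is a picture frame with a 375×540 mm rectangular opening (x by z) and a uniform 70 mm border on every side. Frame depth is 29 mm along y. It is built from two vertical stiles running the full outside height and two horizontal rails spanning the gap between the stiles.

C is a four-legged stool. The seat is 263×297 mm, 39 mm thick, top at z = 395 mm. It stands on four square legs, each 28×28 mm in cross-section, from z = 0 to the seat underside, each flush with a corner of the seat. Four stretchers, 28 mm wide and 20 mm tall, connect adjacent legs with their undersides at z = 88 mm, each running between the inner faces of the legs it joins and aligned with the legs' outer faces on the other axis.

The picture frame is on top of the table, centred. Four stools sit around the table at the −y, +y, −x, +x sides.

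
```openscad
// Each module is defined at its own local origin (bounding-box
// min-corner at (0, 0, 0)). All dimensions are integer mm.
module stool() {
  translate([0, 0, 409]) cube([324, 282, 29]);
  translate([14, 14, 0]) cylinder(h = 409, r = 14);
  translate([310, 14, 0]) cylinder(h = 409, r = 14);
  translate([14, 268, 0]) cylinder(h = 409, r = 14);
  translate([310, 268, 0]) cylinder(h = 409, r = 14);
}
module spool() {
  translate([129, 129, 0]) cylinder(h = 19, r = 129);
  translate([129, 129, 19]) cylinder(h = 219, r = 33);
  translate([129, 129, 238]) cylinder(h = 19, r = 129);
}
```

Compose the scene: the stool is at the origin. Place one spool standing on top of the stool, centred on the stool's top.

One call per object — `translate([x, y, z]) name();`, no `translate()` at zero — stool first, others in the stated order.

stool();
translate([33, 12, 438]) spool();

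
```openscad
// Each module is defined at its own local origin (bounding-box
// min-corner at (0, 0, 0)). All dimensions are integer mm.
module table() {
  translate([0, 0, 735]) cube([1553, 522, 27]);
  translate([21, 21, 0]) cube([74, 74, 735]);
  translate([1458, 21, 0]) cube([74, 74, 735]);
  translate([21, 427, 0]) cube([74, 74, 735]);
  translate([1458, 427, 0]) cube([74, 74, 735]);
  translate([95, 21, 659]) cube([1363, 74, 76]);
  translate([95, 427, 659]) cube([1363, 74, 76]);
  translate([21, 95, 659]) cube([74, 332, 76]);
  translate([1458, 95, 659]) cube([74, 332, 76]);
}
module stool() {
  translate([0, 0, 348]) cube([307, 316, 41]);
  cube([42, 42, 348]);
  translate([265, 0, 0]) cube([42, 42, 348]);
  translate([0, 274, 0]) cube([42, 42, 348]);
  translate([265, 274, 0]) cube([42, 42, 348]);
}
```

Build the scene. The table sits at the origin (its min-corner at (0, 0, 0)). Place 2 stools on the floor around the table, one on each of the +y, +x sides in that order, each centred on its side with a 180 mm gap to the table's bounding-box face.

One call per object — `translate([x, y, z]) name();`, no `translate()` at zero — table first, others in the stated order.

table();
translate([623, 702, 0]) stool();
translate([1733, 103, 0]) stool();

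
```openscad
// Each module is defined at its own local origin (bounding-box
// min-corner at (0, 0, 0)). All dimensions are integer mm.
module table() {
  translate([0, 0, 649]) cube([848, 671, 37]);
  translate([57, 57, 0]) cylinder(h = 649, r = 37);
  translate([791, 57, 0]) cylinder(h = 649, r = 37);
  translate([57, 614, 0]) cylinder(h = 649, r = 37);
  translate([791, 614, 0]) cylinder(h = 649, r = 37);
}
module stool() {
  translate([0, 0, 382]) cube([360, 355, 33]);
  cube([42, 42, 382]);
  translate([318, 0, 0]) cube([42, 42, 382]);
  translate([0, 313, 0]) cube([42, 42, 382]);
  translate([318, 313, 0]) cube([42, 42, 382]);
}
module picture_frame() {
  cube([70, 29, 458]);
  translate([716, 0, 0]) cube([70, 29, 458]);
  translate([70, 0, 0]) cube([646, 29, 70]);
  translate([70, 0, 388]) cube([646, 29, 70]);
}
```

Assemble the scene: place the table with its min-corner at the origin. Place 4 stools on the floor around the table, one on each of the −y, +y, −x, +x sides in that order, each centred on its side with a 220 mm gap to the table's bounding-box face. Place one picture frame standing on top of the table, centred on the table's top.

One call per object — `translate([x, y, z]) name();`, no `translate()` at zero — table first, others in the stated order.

table();
translate([244, -575, 0]) stool();
translate([244, 891, 0]) stool();
translate([-580, 158, 0]) stool();
translate([1068, 158, 0]) stool();
translate([31, 321, 686]) picture_frame();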